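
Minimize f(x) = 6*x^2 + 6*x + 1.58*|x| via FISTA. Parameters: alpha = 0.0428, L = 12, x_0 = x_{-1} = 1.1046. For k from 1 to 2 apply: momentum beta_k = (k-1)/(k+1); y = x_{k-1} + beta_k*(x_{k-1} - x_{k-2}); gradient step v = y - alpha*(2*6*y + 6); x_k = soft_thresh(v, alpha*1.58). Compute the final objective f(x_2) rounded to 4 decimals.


FISTA on f(x) = 6*x^2 + 6*x + 1.58*|x|
L = 12, alpha = 0.0428
Iteration 1: beta = 0.0, y = 1.1046 + 0.0*(1.1046 - 1.1046) = 1.1046
  grad(y) = 19.2552, v = y - alpha*grad = 0.2805
  prox(v) = soft_thresh(0.2805, 0.0676) = 0.2129
Iteration 2: beta = 0.3333, y = 0.2129 + 0.3333*(0.2129 - 1.1046) = -0.0844
  grad(y) = 4.9873, v = y - alpha*grad = -0.2978
  prox(v) = soft_thresh(-0.2978, 0.0676) = -0.2302
f(x_2) = 6*(-0.2302)^2 + 6*(-0.2302) + 1.58*|-0.2302| = -0.6996


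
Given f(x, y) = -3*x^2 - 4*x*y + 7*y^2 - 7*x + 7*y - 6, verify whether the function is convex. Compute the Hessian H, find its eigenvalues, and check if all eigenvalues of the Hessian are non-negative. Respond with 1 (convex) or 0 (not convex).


The Hessian of f(x,y) = -3*x^2 - 4*x*y + 7*y^2 - 7*x + 7*y - 6 is:
H = [[-6, -4], [-4, 14]]
Trace = -6 + 14 = 8
Determinant = -6*14 - (-4)^2 = -100
Discriminant = (8)^2 - 4*-100 = 464.0
Eigenvalues: lambda_1 = -6.7703, lambda_2 = 14.7703
The function is not convex.

0


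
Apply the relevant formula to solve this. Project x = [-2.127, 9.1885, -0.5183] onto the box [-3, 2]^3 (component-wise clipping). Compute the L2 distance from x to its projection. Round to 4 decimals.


Project each component onto [-3, 2].
clip(-2.127) = -2.127, clip(9.1885) = 2.0, clip(-0.5183) = -0.5183
Projection = [-2.127, 2.0, -0.5183]
Squared diffs: [0.0, 51.6745, 0.0]
Distance = sqrt(51.6745) = 7.1885


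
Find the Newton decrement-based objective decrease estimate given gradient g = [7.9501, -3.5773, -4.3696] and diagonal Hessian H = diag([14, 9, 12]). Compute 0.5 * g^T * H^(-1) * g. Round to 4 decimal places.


Step 1: H is diagonal, so H^(-1) * g = [0.5679, -0.3975, -0.3641].
Step 2: g^T H^(-1) g = sum_i g_i^2 / H_ii
  = (7.9501)^2/14 + (-3.5773)^2/9 + (-4.3696)^2/12
  = 4.5146 + 1.4219 + 1.5911 = 7.5276
Step 3: Objective decrease = 0.5 * g^T H^(-1) g = 3.7638


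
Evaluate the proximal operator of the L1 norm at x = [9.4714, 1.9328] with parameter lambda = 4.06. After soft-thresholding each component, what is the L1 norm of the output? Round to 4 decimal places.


Soft-thresholding with lambda = 4.06:
prox(9.4714) = sign(9.4714)*max(|9.4714| - 4.06, 0) = 5.4114
prox(1.9328) = sign(1.9328)*max(|1.9328| - 4.06, 0) = 0.0
prox(x) = [5.4114, 0.0]
||prox(x)||_1 = 5.4114 + 0.0 = 5.4114


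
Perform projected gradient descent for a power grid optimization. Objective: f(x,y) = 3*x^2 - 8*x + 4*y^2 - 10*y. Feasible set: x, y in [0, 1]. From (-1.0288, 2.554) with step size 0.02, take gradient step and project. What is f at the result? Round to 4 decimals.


Step 1: Compute gradient at (-1.0288, 2.554).
grad_x = 2*3*-1.0288 - 8 = -14.1728
grad_y = 2*4*2.554 - 10 = 10.432
Step 2: Gradient step.
x_raw = -1.0288 - 0.02*-14.1728 = -0.7453
y_raw = 2.554 - 0.02*10.432 = 2.3454
Step 3: Project onto [0, 1].
x_proj = clip(-0.7453) = 0.0
y_proj = clip(2.3454) = 1.0
Step 4: Evaluate f.
f(0.0, 1.0) = -6.0


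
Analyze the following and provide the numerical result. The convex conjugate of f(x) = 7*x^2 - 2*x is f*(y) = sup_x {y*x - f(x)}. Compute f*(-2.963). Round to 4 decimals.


f*(y) = sup_x {y*x - a*x^2 - b*x} = sup_x {(y-b)*x - a*x^2}
FOC: (y - b) - 2a*x = 0 => x* = (y - b)/(2a)
x* = (-2.963 + 2)/(2*7) = -0.0688
f*(-2.963) = (y-b)^2/(4a) = (-2.963 + 2)^2/(4*7)
= 0.9274/28 = 0.0331


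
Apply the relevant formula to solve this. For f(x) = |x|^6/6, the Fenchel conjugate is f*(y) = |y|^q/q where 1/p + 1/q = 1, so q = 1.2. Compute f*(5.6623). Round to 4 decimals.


The conjugate exponent q satisfies 1/p + 1/q = 1.
p = 6, so q = 6/(6 - 1) = 1.2
|y|^q = 5.6623^1.2 = 8.0092
f*(5.6623) = 8.0092 / 1.2 = 6.6744


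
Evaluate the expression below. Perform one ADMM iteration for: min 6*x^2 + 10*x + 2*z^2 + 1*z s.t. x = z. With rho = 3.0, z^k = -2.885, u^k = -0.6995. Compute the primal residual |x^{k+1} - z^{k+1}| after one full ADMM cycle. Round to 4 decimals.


ADMM iteration with rho = 3.0, z^k = -2.885, u^k = -0.6995
Step 1: x-update.
Minimize 6*x^2 + 10*x + (3.0/2)*(x + 2.885 - 0.6995)^2
FOC: (2*6 + 3.0)*x = -10 + 3.0*(-2.885 + 0.6995)
x^{k+1} = -1.1038
Step 2: z-update.
Minimize 2*z^2 + 1*z + (3.0/2)*(-1.1038 - z - 0.6995)^2
FOC: (2*2 + 3.0)*z = -1 + 3.0*(-1.1038 - 0.6995)
z^{k+1} = -0.9157
Step 3: u-update.
u^{k+1} = -0.6995 - 1.1038 + 0.9157 = -0.8876
Step 4: Primal residual = |-1.1038 + 0.9157| = 0.1881


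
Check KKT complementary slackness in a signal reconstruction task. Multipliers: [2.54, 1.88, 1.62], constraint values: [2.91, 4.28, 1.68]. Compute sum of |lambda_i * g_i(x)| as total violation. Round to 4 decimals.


KKT complementary slackness check:
lambda_1 * g_1 = 2.54 * 2.91 = 7.3914
lambda_2 * g_2 = 1.88 * 4.28 = 8.0464
lambda_3 * g_3 = 1.62 * 1.68 = 2.7216
Total violation = 7.3914 + 8.0464 + 2.7216 = 18.1594


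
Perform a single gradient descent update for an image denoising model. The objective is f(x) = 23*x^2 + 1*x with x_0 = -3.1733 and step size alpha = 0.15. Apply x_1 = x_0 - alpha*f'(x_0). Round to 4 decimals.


We compute the gradient at x_0 and apply the update.
f'(x) = 46*x + 1
f'(-3.1733) = 46*-3.1733 + 1 = -144.9718
x_1 = -3.1733 - 0.15*-144.9718 = 18.5725


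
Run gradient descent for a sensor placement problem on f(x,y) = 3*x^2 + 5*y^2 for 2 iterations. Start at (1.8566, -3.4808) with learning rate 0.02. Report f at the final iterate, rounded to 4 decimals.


Gradient descent on f(x,y) = 3*x^2 + 5*y^2.
Starting point: (1.8566, -3.4808), alpha = 0.02
Step 1: grad_x = 2*3*1.8566 = 11.1396, grad_y = 2*5*-3.4808 = -34.808
  x_1 = 1.8566 - 0.02*11.1396 = 1.6338
  y_1 = -3.4808 - 0.02*-34.808 = -2.7846
Step 2: grad_x = 2*3*1.6338 = 9.8028, grad_y = 2*5*-2.7846 = -27.8464
  x_2 = 1.6338 - 0.02*9.8028 = 1.4378
  y_2 = -2.7846 - 0.02*-27.8464 = -2.2277
f(1.4378, -2.2277) = 3*1.4378^2 + 5*(-2.2277)^2 = 31.0149


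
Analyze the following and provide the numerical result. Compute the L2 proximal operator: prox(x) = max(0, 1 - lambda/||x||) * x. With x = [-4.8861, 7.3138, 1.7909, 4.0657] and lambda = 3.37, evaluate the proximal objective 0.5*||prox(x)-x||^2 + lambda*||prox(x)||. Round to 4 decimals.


Step 1: Compute ||x||.
||x|| = 9.8541
Step 2: Compute scaling factor.
scale = max(0, 1 - 3.37/9.8541) = 0.658
Step 3: prox(x) = [-3.2151, 4.8126, 1.1784, 2.6753]
||prox(x)|| = 6.4841
Step 4: Proximal objective.
0.5*||prox-x||^2 = 5.6785
lambda*||prox|| = 21.8514
Total = 27.5298


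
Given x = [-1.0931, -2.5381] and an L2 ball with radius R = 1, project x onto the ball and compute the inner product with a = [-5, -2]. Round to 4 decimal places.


Step 1: Compute ||x|| (intermediates to 6 decimals).
||x|| = sqrt((-1.0931)^2 + (-2.5381)^2) = 2.76348
Step 2: Project.
Since ||x|| > R, scale = R/||x|| = 1/2.76348 = 0.361863, proj(x) = scale * x
proj(x) = [-0.395552, -0.918444]
Step 3: Dot product.
a^T * proj(x) = -5*(-0.395552) - 2*(-0.918444) = 3.8146


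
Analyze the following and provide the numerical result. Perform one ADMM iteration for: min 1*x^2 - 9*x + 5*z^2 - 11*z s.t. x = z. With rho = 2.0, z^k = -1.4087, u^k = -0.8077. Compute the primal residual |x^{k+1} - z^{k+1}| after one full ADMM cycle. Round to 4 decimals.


ADMM iteration with rho = 2.0, z^k = -1.4087, u^k = -0.8077
Step 1: x-update.
Minimize 1*x^2 - 9*x + (2.0/2)*(x + 1.4087 - 0.8077)^2
FOC: (2*1 + 2.0)*x = 9 + 2.0*(-1.4087 + 0.8077)
x^{k+1} = 1.9495
Step 2: z-update.
Minimize 5*z^2 - 11*z + (2.0/2)*(1.9495 - z - 0.8077)^2
FOC: (2*5 + 2.0)*z = 11 + 2.0*(1.9495 - 0.8077)
z^{k+1} = 1.107
Step 3: u-update.
u^{k+1} = -0.8077 + 1.9495 - 1.107 = 0.0348
Step 4: Primal residual = |1.9495 - 1.107| = 0.8425


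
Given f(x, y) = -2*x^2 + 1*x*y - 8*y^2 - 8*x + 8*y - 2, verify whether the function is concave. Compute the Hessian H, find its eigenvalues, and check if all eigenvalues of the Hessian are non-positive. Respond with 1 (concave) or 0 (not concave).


The Hessian of f(x,y) = -2*x^2 + 1*x*y - 8*y^2 - 8*x + 8*y - 2 is:
H = [[-4, 1], [1, -16]]
Trace = -4 - 16 = -20
Determinant = -4*-16 - (1)^2 = 63
Discriminant = (-20)^2 - 4*63 = 148.0
Eigenvalues: lambda_1 = -16.0828, lambda_2 = -3.9172
The function is concave.

1


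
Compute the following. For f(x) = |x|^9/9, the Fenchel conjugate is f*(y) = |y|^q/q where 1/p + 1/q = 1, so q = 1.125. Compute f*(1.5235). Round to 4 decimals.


The conjugate exponent q satisfies 1/p + 1/q = 1.
p = 9, so q = 9/(9 - 1) = 1.125
|y|^q = 1.5235^1.125 = 1.6058
f*(1.5235) = 1.6058 / 1.125 = 1.4274


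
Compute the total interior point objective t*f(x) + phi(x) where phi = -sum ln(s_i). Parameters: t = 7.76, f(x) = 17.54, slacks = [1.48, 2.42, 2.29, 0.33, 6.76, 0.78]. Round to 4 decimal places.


Step 1: Compute log-barrier.
ln values: [0.392, 0.8838, 0.8286, -1.1087, 1.911, -0.2485]
phi = -(0.392 + 0.8838 + 0.8286 - 1.1087 + 1.911 - 0.2485) = -2.6583
Step 2: Compute augmented objective.
t*f(x) = 7.76*17.54 = 136.1104
Total = 136.1104 - 2.6583 = 133.4521


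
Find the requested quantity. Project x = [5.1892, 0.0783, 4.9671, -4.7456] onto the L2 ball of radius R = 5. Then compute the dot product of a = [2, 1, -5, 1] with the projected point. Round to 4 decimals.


Step 1: Compute ||x|| (intermediates to 6 decimals).
||x|| = sqrt(5.1892^2 + 0.0783^2 + 4.9671^2 + (-4.7456)^2) = 8.609688
Step 2: Project.
Since ||x|| > R, scale = R/||x|| = 5/8.609688 = 0.580741, proj(x) = scale * x
proj(x) = [3.013581, 0.045472, 2.884599, -2.755964]
Step 3: Dot product.
a^T * proj(x) = 2*3.013581 + 1*0.045472 - 5*2.884599 + 1*(-2.755964) = -11.1063


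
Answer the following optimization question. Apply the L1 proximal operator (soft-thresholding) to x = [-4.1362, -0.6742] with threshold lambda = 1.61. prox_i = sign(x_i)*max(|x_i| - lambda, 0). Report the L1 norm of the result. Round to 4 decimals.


Soft-thresholding with lambda = 1.61:
prox(-4.1362) = sign(-4.1362)*max(|-4.1362| - 1.61, 0) = -2.5262
prox(-0.6742) = sign(-0.6742)*max(|-0.6742| - 1.61, 0) = 0.0
prox(x) = [-2.5262, 0.0]
||prox(x)||_1 = 2.5262 + 0.0 = 2.5262


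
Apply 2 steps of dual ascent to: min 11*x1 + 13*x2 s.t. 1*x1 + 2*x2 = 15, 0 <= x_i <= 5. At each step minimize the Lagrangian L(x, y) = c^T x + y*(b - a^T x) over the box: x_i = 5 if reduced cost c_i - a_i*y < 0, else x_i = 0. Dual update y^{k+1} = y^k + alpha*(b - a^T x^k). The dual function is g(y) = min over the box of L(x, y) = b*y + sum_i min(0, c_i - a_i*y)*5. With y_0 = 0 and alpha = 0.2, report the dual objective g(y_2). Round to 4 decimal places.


Dual ascent for LP: min 11*x1 + 13*x2, 1*x1 + 2*x2 = 15, 0 <= x_i <= 5
Step 1: y^k = 0.0, reduced costs: (11.0, 13.0)
  x^k = (0.0, 0.0), subgradient = b - a^T x = 15.0
  y^{k+1} = 0.0 + 0.2*15.0 = 3.0
Step 2: y^k = 3.0, reduced costs: (8.0, 7.0)
  x^k = (0.0, 0.0), subgradient = b - a^T x = 15.0
  y^{k+1} = 3.0 + 0.2*15.0 = 6.0
Dual objective at y_2 = 6.0: reduced costs (5.0, 1.0), box minimizer x = (0.0, 0.0)
g(y_2) = b*y + (c1 - a1*y)*x1 + (c2 - a2*y)*x2 = 15*6.0 + 5.0*0.0 + 1.0*0.0 = 90.0 + 0.0 + 0.0 = 90.0


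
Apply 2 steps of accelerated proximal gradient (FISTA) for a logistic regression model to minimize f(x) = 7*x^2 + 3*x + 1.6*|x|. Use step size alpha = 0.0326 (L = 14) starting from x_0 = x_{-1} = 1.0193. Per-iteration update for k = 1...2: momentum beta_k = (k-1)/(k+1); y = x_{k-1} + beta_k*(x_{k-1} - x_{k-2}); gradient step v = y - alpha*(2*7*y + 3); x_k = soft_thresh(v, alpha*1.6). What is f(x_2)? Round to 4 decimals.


FISTA on f(x) = 7*x^2 + 3*x + 1.6*|x|
L = 14, alpha = 0.0326
Iteration 1: beta = 0.0, y = 1.0193 + 0.0*(1.0193 - 1.0193) = 1.0193
  grad(y) = 17.2702, v = y - alpha*grad = 0.4563
  prox(v) = soft_thresh(0.4563, 0.0522) = 0.4041
Iteration 2: beta = 0.3333, y = 0.4041 + 0.3333*(0.4041 - 1.0193) = 0.1991
  grad(y) = 5.7871, v = y - alpha*grad = 0.0104
  prox(v) = soft_thresh(0.0104, 0.0522) = 0.0
f(x_2) = 7*0.0^2 + 3*0.0 + 1.6*|0.0| = 0.0


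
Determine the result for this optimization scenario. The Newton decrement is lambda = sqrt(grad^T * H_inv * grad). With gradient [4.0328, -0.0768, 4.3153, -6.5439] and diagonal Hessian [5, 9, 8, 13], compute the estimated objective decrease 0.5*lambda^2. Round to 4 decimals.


Step 1: H is diagonal, so H^(-1) * g = [0.8066, -0.0085, 0.5394, -0.5034].
Step 2: g^T H^(-1) g = sum_i g_i^2 / H_ii
  = (4.0328)^2/5 + (-0.0768)^2/9 + (4.3153)^2/8 + (-6.5439)^2/13
  = 3.2527 + 0.0007 + 2.3277 + 3.294 = 8.8751
Step 3: Objective decrease = 0.5 * g^T H^(-1) g = 4.4376


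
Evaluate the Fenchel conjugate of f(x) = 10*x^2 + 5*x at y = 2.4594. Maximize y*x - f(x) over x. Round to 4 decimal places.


f*(y) = sup_x {y*x - a*x^2 - b*x} = sup_x {(y-b)*x - a*x^2}
FOC: (y - b) - 2a*x = 0 => x* = (y - b)/(2a)
x* = (2.4594 - 5)/(2*10) = -0.127
f*(2.4594) = (y-b)^2/(4a) = (2.4594 - 5)^2/(4*10)
= 6.4546/40 = 0.1614


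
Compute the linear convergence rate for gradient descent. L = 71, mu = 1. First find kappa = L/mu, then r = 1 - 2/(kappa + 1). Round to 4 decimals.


Step 1: Compute the condition number.
kappa = L/mu = 71/1 = 71.0
Step 2: Compute the convergence rate.
r = 1 - 2/(kappa + 1) = 1 - 2*mu/(L + mu) = (L - mu)/(L + mu) = 70/72 = 0.9722


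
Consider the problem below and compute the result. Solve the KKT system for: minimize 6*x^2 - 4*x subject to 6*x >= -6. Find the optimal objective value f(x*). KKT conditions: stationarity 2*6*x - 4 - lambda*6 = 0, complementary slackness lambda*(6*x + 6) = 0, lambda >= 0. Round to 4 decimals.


Step 1: Try lambda = 0 (constraint inactive).
Stationarity: 2*6*x - 4 = 0
x* = 4/(2*6) = 1/3 = 0.3333 (rounded; the exact value 1/3 is used below)
Check constraint: 6*0.3333 = 1.9998 >= -6 -- satisfied.
Step 2: Compute optimal value.
f(x*) = 6*(1/3)^2 - 4*(1/3) = -0.6667


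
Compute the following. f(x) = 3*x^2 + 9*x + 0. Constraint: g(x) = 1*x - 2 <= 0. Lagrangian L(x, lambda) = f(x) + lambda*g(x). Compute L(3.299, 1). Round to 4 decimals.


Step 1: Evaluate f(x).
f(3.299) = 3*3.299^2 + 9*3.299 + 0 = 62.3412
Step 2: Evaluate g(x).
g(3.299) = 1*3.299 - 2 = 1.299
Step 3: Compute Lagrangian.
L = 62.3412 + 1*1.299 = 63.6402


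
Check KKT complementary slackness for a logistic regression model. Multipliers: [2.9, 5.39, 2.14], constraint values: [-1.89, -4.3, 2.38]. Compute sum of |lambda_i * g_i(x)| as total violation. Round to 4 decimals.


KKT complementary slackness check:
lambda_1 * g_1 = 2.9 * -1.89 = -5.481
lambda_2 * g_2 = 5.39 * -4.3 = -23.177
lambda_3 * g_3 = 2.14 * 2.38 = 5.0932
Total violation = 5.481 + 23.177 + 5.0932 = 33.7512


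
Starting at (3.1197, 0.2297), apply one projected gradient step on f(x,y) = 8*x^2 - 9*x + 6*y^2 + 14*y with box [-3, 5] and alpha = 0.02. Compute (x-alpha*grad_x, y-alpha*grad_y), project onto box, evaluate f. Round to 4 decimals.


Step 1: Compute gradient at (3.1197, 0.2297).
grad_x = 2*8*3.1197 - 9 = 40.9152
grad_y = 2*6*0.2297 + 14 = 16.7564
Step 2: Gradient step.
x_raw = 3.1197 - 0.02*40.9152 = 2.3014
y_raw = 0.2297 - 0.02*16.7564 = -0.1054
Step 3: Project onto [-3, 5].
x_proj = clip(2.3014) = 2.3014
y_proj = clip(-0.1054) = -0.1054
Step 4: Evaluate f.
f(2.3014, -0.1054) = 20.2495


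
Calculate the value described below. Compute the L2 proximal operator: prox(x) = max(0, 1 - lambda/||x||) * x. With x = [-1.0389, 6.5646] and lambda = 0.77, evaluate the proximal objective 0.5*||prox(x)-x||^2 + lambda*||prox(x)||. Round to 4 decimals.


Step 1: Compute ||x||.
||x|| = 6.6463
Step 2: Compute scaling factor.
scale = max(0, 1 - 0.77/6.6463) = 0.8841
Step 3: prox(x) = [-0.9185, 5.8041]
||prox(x)|| = 5.8763
Step 4: Proximal objective.
0.5*||prox-x||^2 = 0.2965
lambda*||prox|| = 4.5248
Total = 4.8212


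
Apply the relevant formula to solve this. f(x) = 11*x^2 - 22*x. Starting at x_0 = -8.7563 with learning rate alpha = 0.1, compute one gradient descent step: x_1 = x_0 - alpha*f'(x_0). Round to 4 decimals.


We compute the gradient at x_0 and apply the update.
f'(x) = 22*x - 22
f'(-8.7563) = 22*-8.7563 - 22 = -214.6386
x_1 = -8.7563 - 0.1*-214.6386 = 12.7076


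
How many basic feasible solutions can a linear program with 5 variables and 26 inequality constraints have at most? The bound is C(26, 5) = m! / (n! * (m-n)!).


Each vertex corresponds to some choice of n active constraints out of m, so the number of vertices is at most C(m, n) = m! / (n!(m-n)!).
m = 26, n = 5
Numerator: 26 * 25 * 24 * 23 * 22
Denominator: 5! = 120
C(26, 5) = 65780


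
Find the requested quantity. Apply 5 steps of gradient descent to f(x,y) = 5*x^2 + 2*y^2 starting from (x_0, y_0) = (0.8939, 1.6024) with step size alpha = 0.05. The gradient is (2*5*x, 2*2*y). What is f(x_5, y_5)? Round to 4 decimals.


Gradient descent on f(x,y) = 5*x^2 + 2*y^2.
Starting point: (0.8939, 1.6024), alpha = 0.05
Step 1: grad_x = 2*5*0.8939 = 8.939, grad_y = 2*2*1.6024 = 6.4096
  x_1 = 0.8939 - 0.05*8.939 = 0.447
  y_1 = 1.6024 - 0.05*6.4096 = 1.2819
Step 2: grad_x = 2*5*0.447 = 4.4695, grad_y = 2*2*1.2819 = 5.1277
  x_2 = 0.447 - 0.05*4.4695 = 0.2235
  y_2 = 1.2819 - 0.05*5.1277 = 1.0255
Step 3: grad_x = 2*5*0.2235 = 2.2348, grad_y = 2*2*1.0255 = 4.1021
  x_3 = 0.2235 - 0.05*2.2348 = 0.1117
  y_3 = 1.0255 - 0.05*4.1021 = 0.8204
Step 4: grad_x = 2*5*0.1117 = 1.1174, grad_y = 2*2*0.8204 = 3.2817
  x_4 = 0.1117 - 0.05*1.1174 = 0.0559
  y_4 = 0.8204 - 0.05*3.2817 = 0.6563
Step 5: grad_x = 2*5*0.0559 = 0.5587, grad_y = 2*2*0.6563 = 2.6254
  x_5 = 0.0559 - 0.05*0.5587 = 0.0279
  y_5 = 0.6563 - 0.05*2.6254 = 0.5251
f(0.0279, 0.5251) = 5*0.0279^2 + 2*0.5251^2 = 0.5553


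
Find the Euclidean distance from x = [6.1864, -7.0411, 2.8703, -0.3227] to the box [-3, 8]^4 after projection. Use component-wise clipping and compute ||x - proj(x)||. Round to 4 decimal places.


Project each component onto [-3, 8].
clip(6.1864) = 6.1864, clip(-7.0411) = -3.0, clip(2.8703) = 2.8703, clip(-0.3227) = -0.3227
Projection = [6.1864, -3.0, 2.8703, -0.3227]
Squared diffs: [0.0, 16.3305, 0.0, 0.0]
Distance = sqrt(16.3305) = 4.0411


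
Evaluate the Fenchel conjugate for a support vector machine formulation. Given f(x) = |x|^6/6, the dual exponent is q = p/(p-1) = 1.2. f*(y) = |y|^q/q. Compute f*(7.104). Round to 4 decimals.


The conjugate exponent q satisfies 1/p + 1/q = 1.
p = 6, so q = 6/(6 - 1) = 1.2
|y|^q = 7.104^1.2 = 10.5149
f*(7.104) = 10.5149 / 1.2 = 8.7624


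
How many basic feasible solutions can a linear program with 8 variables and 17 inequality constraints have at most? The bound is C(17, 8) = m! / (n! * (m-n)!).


Each vertex corresponds to some choice of n active constraints out of m, so the number of vertices is at most C(m, n) = m! / (n!(m-n)!).
m = 17, n = 8
Numerator: 17 * 16 * 15 * 14 * 13 * 12 * 11 * 10
Denominator: 8! = 40320
C(17, 8) = 24310


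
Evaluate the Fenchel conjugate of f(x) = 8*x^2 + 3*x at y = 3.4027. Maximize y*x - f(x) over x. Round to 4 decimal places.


f*(y) = sup_x {y*x - a*x^2 - b*x} = sup_x {(y-b)*x - a*x^2}
FOC: (y - b) - 2a*x = 0 => x* = (y - b)/(2a)
x* = (3.4027 - 3)/(2*8) = 0.0252
f*(3.4027) = (y-b)^2/(4a) = (3.4027 - 3)^2/(4*8)
= 0.1622/32 = 0.0051


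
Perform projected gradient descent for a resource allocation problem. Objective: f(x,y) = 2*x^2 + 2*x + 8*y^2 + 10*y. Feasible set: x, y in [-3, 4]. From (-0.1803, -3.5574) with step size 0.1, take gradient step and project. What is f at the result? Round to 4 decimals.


Step 1: Compute gradient at (-0.1803, -3.5574).
grad_x = 2*2*-0.1803 + 2 = 1.2788
grad_y = 2*8*-3.5574 + 10 = -46.9184
Step 2: Gradient step.
x_raw = -0.1803 - 0.1*1.2788 = -0.3082
y_raw = -3.5574 - 0.1*-46.9184 = 1.1344
Step 3: Project onto [-3, 4].
x_proj = clip(-0.3082) = -0.3082
y_proj = clip(1.1344) = 1.1344
Step 4: Evaluate f.
f(-0.3082, 1.1344) = 21.2136


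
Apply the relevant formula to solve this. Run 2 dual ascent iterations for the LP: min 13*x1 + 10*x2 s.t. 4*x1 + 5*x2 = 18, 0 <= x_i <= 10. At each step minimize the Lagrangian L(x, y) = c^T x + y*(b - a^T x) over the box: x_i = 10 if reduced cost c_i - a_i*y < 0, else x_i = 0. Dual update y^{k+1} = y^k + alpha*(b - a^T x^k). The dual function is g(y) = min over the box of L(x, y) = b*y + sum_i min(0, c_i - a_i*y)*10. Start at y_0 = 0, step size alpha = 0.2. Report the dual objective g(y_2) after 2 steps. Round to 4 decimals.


Dual ascent for LP: min 13*x1 + 10*x2, 4*x1 + 5*x2 = 18, 0 <= x_i <= 10
Step 1: y^k = 0.0, reduced costs: (13.0, 10.0)
  x^k = (0.0, 0.0), subgradient = b - a^T x = 18.0
  y^{k+1} = 0.0 + 0.2*18.0 = 3.6
Step 2: y^k = 3.6, reduced costs: (-1.4, -8.0)
  x^k = (10.0, 10.0), subgradient = b - a^T x = -72.0
  y^{k+1} = 3.6 + 0.2*-72.0 = -10.8
Dual objective at y_2 = -10.8: reduced costs (56.2, 64.0), box minimizer x = (0.0, 0.0)
g(y_2) = b*y + (c1 - a1*y)*x1 + (c2 - a2*y)*x2 = 18*(-10.8) + 56.2*0.0 + 64.0*0.0 = -194.4 + 0.0 + 0.0 = -194.4


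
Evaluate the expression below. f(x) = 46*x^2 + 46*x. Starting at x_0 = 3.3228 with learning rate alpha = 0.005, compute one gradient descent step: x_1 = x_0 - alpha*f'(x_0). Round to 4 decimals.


We compute the gradient at x_0 and apply the update.
f'(x) = 92*x + 46
f'(3.3228) = 92*3.3228 + 46 = 351.6976
x_1 = 3.3228 - 0.005*351.6976 = 1.5643


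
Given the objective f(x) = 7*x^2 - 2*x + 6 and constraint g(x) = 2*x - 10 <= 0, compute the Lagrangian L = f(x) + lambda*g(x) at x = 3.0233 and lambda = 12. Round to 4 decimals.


Step 1: Evaluate f(x).
f(3.0233) = 7*3.0233^2 - 2*3.0233 + 6 = 63.9358
Step 2: Evaluate g(x).
g(3.0233) = 2*3.0233 - 10 = -3.9534
Step 3: Compute Lagrangian.
L = 63.9358 + 12*-3.9534 = 16.495


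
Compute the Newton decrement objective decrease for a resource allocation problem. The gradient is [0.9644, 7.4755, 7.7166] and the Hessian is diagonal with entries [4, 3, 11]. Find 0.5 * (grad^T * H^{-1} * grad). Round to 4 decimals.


Step 1: H is diagonal, so H^(-1) * g = [0.2411, 2.4918, 0.7015].
Step 2: g^T H^(-1) g = sum_i g_i^2 / H_ii
  = (0.9644)^2/4 + (7.4755)^2/3 + (7.7166)^2/11
  = 0.2325 + 18.6277 + 5.4133 = 24.2735
Step 3: Objective decrease = 0.5 * g^T H^(-1) g = 12.1367


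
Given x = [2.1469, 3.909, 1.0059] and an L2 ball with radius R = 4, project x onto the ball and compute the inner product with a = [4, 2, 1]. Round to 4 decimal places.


Step 1: Compute ||x|| (intermediates to 6 decimals).
||x|| = sqrt(2.1469^2 + 3.909^2 + 1.0059^2) = 4.571793
Step 2: Project.
Since ||x|| > R, scale = R/||x|| = 4/4.571793 = 0.87493, proj(x) = scale * x
proj(x) = [1.878387, 3.420101, 0.880092]
Step 3: Dot product.
a^T * proj(x) = 4*1.878387 + 2*3.420101 + 1*0.880092 = 15.2338


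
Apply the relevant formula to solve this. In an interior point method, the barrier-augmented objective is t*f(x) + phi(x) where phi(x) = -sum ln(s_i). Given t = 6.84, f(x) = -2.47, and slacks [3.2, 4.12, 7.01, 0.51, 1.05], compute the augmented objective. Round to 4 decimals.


Step 1: Compute log-barrier.
ln values: [1.1632, 1.4159, 1.9473, -0.6733, 0.0488]
phi = -(1.1632 + 1.4159 + 1.9473 - 0.6733 + 0.0488) = -3.9018
Step 2: Compute augmented objective.
t*f(x) = 6.84*-2.47 = -16.8948
Total = -16.8948 - 3.9018 = -20.7966


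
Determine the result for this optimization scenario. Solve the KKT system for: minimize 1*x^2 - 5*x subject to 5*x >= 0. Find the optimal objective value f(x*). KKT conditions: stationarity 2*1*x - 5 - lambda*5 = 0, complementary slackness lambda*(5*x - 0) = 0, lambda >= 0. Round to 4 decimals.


Step 1: Try lambda = 0 (constraint inactive).
Stationarity: 2*1*x - 5 = 0
x* = 5/(2*1) = 2.5
Check constraint: 5*2.5 = 12.5 >= 0 -- satisfied.
Step 2: Compute optimal value.
f(x*) = 1*2.5^2 - 5*2.5 = -6.25


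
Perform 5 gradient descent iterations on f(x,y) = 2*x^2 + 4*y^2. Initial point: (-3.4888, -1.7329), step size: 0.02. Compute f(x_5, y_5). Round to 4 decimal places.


Gradient descent on f(x,y) = 2*x^2 + 4*y^2.
Starting point: (-3.4888, -1.7329), alpha = 0.02
Step 1: grad_x = 2*2*-3.4888 = -13.9552, grad_y = 2*4*-1.7329 = -13.8632
  x_1 = -3.4888 - 0.02*-13.9552 = -3.2097
  y_1 = -1.7329 - 0.02*-13.8632 = -1.4556
Step 2: grad_x = 2*2*-3.2097 = -12.8388, grad_y = 2*4*-1.4556 = -11.6451
  x_2 = -3.2097 - 0.02*-12.8388 = -2.9529
  y_2 = -1.4556 - 0.02*-11.6451 = -1.2227
Step 3: grad_x = 2*2*-2.9529 = -11.8117, grad_y = 2*4*-1.2227 = -9.7819
  x_3 = -2.9529 - 0.02*-11.8117 = -2.7167
  y_3 = -1.2227 - 0.02*-9.7819 = -1.0271
Step 4: grad_x = 2*2*-2.7167 = -10.8667, grad_y = 2*4*-1.0271 = -8.2168
  x_4 = -2.7167 - 0.02*-10.8667 = -2.4994
  y_4 = -1.0271 - 0.02*-8.2168 = -0.8628
Step 5: grad_x = 2*2*-2.4994 = -9.9974, grad_y = 2*4*-0.8628 = -6.9021
  x_5 = -2.4994 - 0.02*-9.9974 = -2.2994
  y_5 = -0.8628 - 0.02*-6.9021 = -0.7247
f(-2.2994, -0.7247) = 2*(-2.2994)^2 + 4*(-0.7247)^2 = 12.6754


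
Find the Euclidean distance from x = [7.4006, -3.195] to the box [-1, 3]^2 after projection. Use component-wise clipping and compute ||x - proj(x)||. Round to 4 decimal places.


Project each component onto [-1, 3].
clip(7.4006) = 3.0, clip(-3.195) = -1.0
Projection = [3.0, -1.0]
Squared diffs: [19.3653, 4.818]
Distance = sqrt(24.1833) = 4.9177


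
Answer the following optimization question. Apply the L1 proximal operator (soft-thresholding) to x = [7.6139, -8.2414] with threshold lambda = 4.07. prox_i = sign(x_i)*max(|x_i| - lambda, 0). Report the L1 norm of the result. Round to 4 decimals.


Soft-thresholding with lambda = 4.07:
prox(7.6139) = sign(7.6139)*max(|7.6139| - 4.07, 0) = 3.5439
prox(-8.2414) = sign(-8.2414)*max(|-8.2414| - 4.07, 0) = -4.1714
prox(x) = [3.5439, -4.1714]
||prox(x)||_1 = 3.5439 + 4.1714 = 7.7153


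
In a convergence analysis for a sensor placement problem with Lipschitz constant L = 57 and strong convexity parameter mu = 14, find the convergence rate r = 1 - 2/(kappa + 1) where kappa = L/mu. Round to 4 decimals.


Step 1: Compute the condition number.
kappa = L/mu = 57/14 = 4.0714
Step 2: Compute the convergence rate.
r = 1 - 2/(kappa + 1) = 1 - 2*mu/(L + mu) = (L - mu)/(L + mu) = 43/71 = 0.6056


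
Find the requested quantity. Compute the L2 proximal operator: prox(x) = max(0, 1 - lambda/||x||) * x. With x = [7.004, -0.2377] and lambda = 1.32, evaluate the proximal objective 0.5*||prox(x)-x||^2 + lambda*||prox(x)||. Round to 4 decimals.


Step 1: Compute ||x||.
||x|| = 7.008
Step 2: Compute scaling factor.
scale = max(0, 1 - 1.32/7.008) = 0.8116
Step 3: prox(x) = [5.6848, -0.1929]
||prox(x)|| = 5.688
Step 4: Proximal objective.
0.5*||prox-x||^2 = 0.8712
lambda*||prox|| = 7.5082
Total = 8.3794


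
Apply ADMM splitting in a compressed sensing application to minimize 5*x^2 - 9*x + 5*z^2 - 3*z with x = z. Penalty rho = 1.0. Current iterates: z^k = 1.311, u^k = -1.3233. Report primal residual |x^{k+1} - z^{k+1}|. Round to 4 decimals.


ADMM iteration with rho = 1.0, z^k = 1.311, u^k = -1.3233
Step 1: x-update.
Minimize 5*x^2 - 9*x + (1.0/2)*(x - 1.311 - 1.3233)^2
FOC: (2*5 + 1.0)*x = 9 + 1.0*(1.311 + 1.3233)
x^{k+1} = 1.0577
Step 2: z-update.
Minimize 5*z^2 - 3*z + (1.0/2)*(1.0577 - z - 1.3233)^2
FOC: (2*5 + 1.0)*z = 3 + 1.0*(1.0577 - 1.3233)
z^{k+1} = 0.2486
Step 3: u-update.
u^{k+1} = -1.3233 + 1.0577 - 0.2486 = -0.5142
Step 4: Primal residual = |1.0577 - 0.2486| = 0.8091


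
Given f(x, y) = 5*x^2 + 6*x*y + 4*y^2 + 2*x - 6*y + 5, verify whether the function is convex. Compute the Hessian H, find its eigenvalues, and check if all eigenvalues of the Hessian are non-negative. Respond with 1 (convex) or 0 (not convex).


The Hessian of f(x,y) = 5*x^2 + 6*x*y + 4*y^2 + 2*x - 6*y + 5 is:
H = [[10, 6], [6, 8]]
Trace = 10 + 8 = 18
Determinant = 10*8 - (6)^2 = 44
Discriminant = (18)^2 - 4*44 = 148.0
Eigenvalues: lambda_1 = 2.9172, lambda_2 = 15.0828
The function is convex.

1


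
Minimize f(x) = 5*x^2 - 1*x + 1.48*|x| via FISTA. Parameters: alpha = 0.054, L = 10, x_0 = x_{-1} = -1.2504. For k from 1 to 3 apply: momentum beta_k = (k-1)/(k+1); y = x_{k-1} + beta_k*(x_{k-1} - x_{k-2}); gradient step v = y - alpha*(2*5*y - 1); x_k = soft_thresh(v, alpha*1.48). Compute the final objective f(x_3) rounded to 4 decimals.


FISTA on f(x) = 5*x^2 - 1*x + 1.48*|x|
L = 10, alpha = 0.054
Iteration 1: beta = 0.0, y = -1.2504 + 0.0*(-1.2504 + 1.2504) = -1.2504
  grad(y) = -13.504, v = y - alpha*grad = -0.5212
  prox(v) = soft_thresh(-0.5212, 0.0799) = -0.4413
Iteration 2: beta = 0.3333, y = -0.4413 + 0.3333*(-0.4413 + 1.2504) = -0.1716
  grad(y) = -2.7155, v = y - alpha*grad = -0.0249
  prox(v) = soft_thresh(-0.0249, 0.0799) = 0.0
Iteration 3: beta = 0.5, y = 0.0 + 0.5*(0.0 + 0.4413) = 0.2206
  grad(y) = 1.2063, v = y - alpha*grad = 0.1555
  prox(v) = soft_thresh(0.1555, 0.0799) = 0.0756
f(x_3) = 5*0.0756^2 - 1*0.0756 + 1.48*|0.0756| = 0.0648


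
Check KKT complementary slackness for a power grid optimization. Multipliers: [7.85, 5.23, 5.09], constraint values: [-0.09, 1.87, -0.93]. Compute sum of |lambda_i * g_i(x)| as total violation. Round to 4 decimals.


KKT complementary slackness check:
lambda_1 * g_1 = 7.85 * -0.09 = -0.7065
lambda_2 * g_2 = 5.23 * 1.87 = 9.7801
lambda_3 * g_3 = 5.09 * -0.93 = -4.7337
Total violation = 0.7065 + 9.7801 + 4.7337 = 15.2203


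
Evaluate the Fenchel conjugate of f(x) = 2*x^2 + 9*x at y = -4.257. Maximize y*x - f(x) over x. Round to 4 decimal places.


f*(y) = sup_x {y*x - a*x^2 - b*x} = sup_x {(y-b)*x - a*x^2}
FOC: (y - b) - 2a*x = 0 => x* = (y - b)/(2a)
x* = (-4.257 - 9)/(2*2) = -3.3143
f*(-4.257) = (y-b)^2/(4a) = (-4.257 - 9)^2/(4*2)
= 175.748/8 = 21.9685


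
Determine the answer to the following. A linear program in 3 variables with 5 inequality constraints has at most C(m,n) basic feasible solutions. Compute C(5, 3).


Each vertex corresponds to some choice of n active constraints out of m, so the number of vertices is at most C(m, n) = m! / (n!(m-n)!).
m = 5, n = 3
Numerator: 5 * 4 * 3
Denominator: 3! = 6
C(5, 3) = 10


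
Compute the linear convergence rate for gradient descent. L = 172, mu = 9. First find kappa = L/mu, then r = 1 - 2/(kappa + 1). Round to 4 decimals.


Step 1: Compute the condition number.
kappa = L/mu = 172/9 = 19.1111
Step 2: Compute the convergence rate.
r = 1 - 2/(kappa + 1) = 1 - 2*mu/(L + mu) = (L - mu)/(L + mu) = 163/181 = 0.9006


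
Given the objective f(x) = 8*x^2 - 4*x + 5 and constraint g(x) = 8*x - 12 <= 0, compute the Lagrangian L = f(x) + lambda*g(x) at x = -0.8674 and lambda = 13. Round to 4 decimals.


Step 1: Evaluate f(x).
f(-0.8674) = 8*(-0.8674)^2 - 4*(-0.8674) + 5 = 14.4887
Step 2: Evaluate g(x).
g(-0.8674) = 8*-0.8674 - 12 = -18.9392
Step 3: Compute Lagrangian.
L = 14.4887 + 13*-18.9392 = -231.7209


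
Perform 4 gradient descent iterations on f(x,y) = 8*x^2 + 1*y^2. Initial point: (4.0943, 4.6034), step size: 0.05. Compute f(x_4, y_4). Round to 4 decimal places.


Gradient descent on f(x,y) = 8*x^2 + 1*y^2.
Starting point: (4.0943, 4.6034), alpha = 0.05
Step 1: grad_x = 2*8*4.0943 = 65.5088, grad_y = 2*1*4.6034 = 9.2068
  x_1 = 4.0943 - 0.05*65.5088 = 0.8189
  y_1 = 4.6034 - 0.05*9.2068 = 4.1431
Step 2: grad_x = 2*8*0.8189 = 13.1018, grad_y = 2*1*4.1431 = 8.2861
  x_2 = 0.8189 - 0.05*13.1018 = 0.1638
  y_2 = 4.1431 - 0.05*8.2861 = 3.7288
Step 3: grad_x = 2*8*0.1638 = 2.6204, grad_y = 2*1*3.7288 = 7.4575
  x_3 = 0.1638 - 0.05*2.6204 = 0.0328
  y_3 = 3.7288 - 0.05*7.4575 = 3.3559
Step 4: grad_x = 2*8*0.0328 = 0.5241, grad_y = 2*1*3.3559 = 6.7118
  x_4 = 0.0328 - 0.05*0.5241 = 0.0066
  y_4 = 3.3559 - 0.05*6.7118 = 3.0203
f(0.0066, 3.0203) = 8*0.0066^2 + 1*3.0203^2 = 9.1225


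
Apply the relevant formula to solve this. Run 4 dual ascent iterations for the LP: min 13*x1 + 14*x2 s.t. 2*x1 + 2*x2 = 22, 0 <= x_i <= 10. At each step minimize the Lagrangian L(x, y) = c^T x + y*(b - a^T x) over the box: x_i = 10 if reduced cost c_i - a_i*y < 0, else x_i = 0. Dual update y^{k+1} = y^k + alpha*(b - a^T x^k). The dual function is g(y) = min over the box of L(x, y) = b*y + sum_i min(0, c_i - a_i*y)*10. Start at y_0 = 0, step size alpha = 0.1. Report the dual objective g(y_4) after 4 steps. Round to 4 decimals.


Dual ascent for LP: min 13*x1 + 14*x2, 2*x1 + 2*x2 = 22, 0 <= x_i <= 10
Step 1: y^k = 0.0, reduced costs: (13.0, 14.0)
  x^k = (0.0, 0.0), subgradient = b - a^T x = 22.0
  y^{k+1} = 0.0 + 0.1*22.0 = 2.2
Step 2: y^k = 2.2, reduced costs: (8.6, 9.6)
  x^k = (0.0, 0.0), subgradient = b - a^T x = 22.0
  y^{k+1} = 2.2 + 0.1*22.0 = 4.4
Step 3: y^k = 4.4, reduced costs: (4.2, 5.2)
  x^k = (0.0, 0.0), subgradient = b - a^T x = 22.0
  y^{k+1} = 4.4 + 0.1*22.0 = 6.6
Step 4: y^k = 6.6, reduced costs: (-0.2, 0.8)
  x^k = (10.0, 0.0), subgradient = b - a^T x = 2.0
  y^{k+1} = 6.6 + 0.1*2.0 = 6.8
Dual objective at y_4 = 6.8: reduced costs (-0.6, 0.4), box minimizer x = (10.0, 0.0)
g(y_4) = b*y + (c1 - a1*y)*x1 + (c2 - a2*y)*x2 = 22*6.8 + (-0.6)*10.0 + 0.4*0.0 = 149.6 - 6.0 + 0.0 = 143.6


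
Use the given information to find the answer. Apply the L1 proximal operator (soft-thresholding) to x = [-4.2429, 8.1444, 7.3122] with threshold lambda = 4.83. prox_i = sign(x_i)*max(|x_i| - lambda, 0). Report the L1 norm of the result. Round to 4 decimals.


Soft-thresholding with lambda = 4.83:
prox(-4.2429) = sign(-4.2429)*max(|-4.2429| - 4.83, 0) = 0.0
prox(8.1444) = sign(8.1444)*max(|8.1444| - 4.83, 0) = 3.3144
prox(7.3122) = sign(7.3122)*max(|7.3122| - 4.83, 0) = 2.4822
prox(x) = [0.0, 3.3144, 2.4822]
||prox(x)||_1 = 0.0 + 3.3144 + 2.4822 = 5.7966


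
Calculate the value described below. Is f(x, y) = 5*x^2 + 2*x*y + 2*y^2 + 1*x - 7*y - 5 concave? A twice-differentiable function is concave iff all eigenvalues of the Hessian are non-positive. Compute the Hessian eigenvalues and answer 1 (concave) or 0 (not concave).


The Hessian of f(x,y) = 5*x^2 + 2*x*y + 2*y^2 + 1*x - 7*y - 5 is:
H = [[10, 2], [2, 4]]
Trace = 10 + 4 = 14
Determinant = 10*4 - (2)^2 = 36
Discriminant = (14)^2 - 4*36 = 52.0
Eigenvalues: lambda_1 = 3.3944, lambda_2 = 10.6056
The function is not concave.

0


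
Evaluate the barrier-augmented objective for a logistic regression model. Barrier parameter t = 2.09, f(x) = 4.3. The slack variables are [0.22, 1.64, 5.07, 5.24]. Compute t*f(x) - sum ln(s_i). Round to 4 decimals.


Step 1: Compute log-barrier.
ln values: [-1.5141, 0.4947, 1.6233, 1.6563]
phi = -(-1.5141 + 0.4947 + 1.6233 + 1.6563) = -2.2602
Step 2: Compute augmented objective.
t*f(x) = 2.09*4.3 = 8.987
Total = 8.987 - 2.2602 = 6.7268


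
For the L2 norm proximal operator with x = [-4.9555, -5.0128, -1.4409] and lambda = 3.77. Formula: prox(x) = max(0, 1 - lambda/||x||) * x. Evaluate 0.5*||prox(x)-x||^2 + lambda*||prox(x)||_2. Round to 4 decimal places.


Step 1: Compute ||x||.
||x|| = 7.1945
Step 2: Compute scaling factor.
scale = max(0, 1 - 3.77/7.1945) = 0.476
Step 3: prox(x) = [-2.3588, -2.386, -0.6859]
||prox(x)|| = 3.4245
Step 4: Proximal objective.
0.5*||prox-x||^2 = 7.1065
lambda*||prox|| = 12.9104
Total = 20.0169


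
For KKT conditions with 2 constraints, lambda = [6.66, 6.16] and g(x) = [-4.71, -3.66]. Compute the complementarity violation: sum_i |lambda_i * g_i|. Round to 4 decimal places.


KKT complementary slackness check:
lambda_1 * g_1 = 6.66 * -4.71 = -31.3686
lambda_2 * g_2 = 6.16 * -3.66 = -22.5456
Total violation = 31.3686 + 22.5456 = 53.9142


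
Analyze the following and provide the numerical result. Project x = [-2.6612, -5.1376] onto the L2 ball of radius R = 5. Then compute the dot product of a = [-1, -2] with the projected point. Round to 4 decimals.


Step 1: Compute ||x|| (intermediates to 6 decimals).
||x|| = sqrt((-2.6612)^2 + (-5.1376)^2) = 5.785924
Step 2: Project.
Since ||x|| > R, scale = R/||x|| = 5/5.785924 = 0.864166, proj(x) = scale * x
proj(x) = [-2.299719, -4.439739]
Step 3: Dot product.
a^T * proj(x) = -1*(-2.299719) - 2*(-4.439739) = 11.1792


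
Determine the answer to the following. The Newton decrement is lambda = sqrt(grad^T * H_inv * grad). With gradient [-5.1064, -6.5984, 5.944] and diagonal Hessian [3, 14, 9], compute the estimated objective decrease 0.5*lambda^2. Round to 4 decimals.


Step 1: H is diagonal, so H^(-1) * g = [-1.7021, -0.4713, 0.6604].
Step 2: g^T H^(-1) g = sum_i g_i^2 / H_ii
  = (-5.1064)^2/3 + (-6.5984)^2/14 + (5.944)^2/9
  = 8.6918 + 3.1099 + 3.9257 = 15.7274
Step 3: Objective decrease = 0.5 * g^T H^(-1) g = 7.8637


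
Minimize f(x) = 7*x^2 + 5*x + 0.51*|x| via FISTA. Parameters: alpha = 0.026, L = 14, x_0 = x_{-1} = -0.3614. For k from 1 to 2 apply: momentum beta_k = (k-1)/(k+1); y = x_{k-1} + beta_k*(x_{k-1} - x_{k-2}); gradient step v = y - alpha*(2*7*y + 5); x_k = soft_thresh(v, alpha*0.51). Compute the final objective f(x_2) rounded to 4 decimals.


FISTA on f(x) = 7*x^2 + 5*x + 0.51*|x|
L = 14, alpha = 0.026
Iteration 1: beta = 0.0, y = -0.3614 + 0.0*(-0.3614 + 0.3614) = -0.3614
  grad(y) = -0.0596, v = y - alpha*grad = -0.3599
  prox(v) = soft_thresh(-0.3599, 0.0133) = -0.3466
Iteration 2: beta = 0.3333, y = -0.3466 + 0.3333*(-0.3466 + 0.3614) = -0.3417
  grad(y) = 0.2168, v = y - alpha*grad = -0.3473
  prox(v) = soft_thresh(-0.3473, 0.0133) = -0.334
f(x_2) = 7*(-0.334)^2 + 5*(-0.334) + 0.51*|-0.334| = -0.7188


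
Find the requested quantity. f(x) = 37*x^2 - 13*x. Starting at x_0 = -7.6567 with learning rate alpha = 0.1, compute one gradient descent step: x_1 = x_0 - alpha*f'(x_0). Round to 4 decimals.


We compute the gradient at x_0 and apply the update.
f'(x) = 74*x - 13
f'(-7.6567) = 74*-7.6567 - 13 = -579.5958
x_1 = -7.6567 - 0.1*-579.5958 = 50.3029


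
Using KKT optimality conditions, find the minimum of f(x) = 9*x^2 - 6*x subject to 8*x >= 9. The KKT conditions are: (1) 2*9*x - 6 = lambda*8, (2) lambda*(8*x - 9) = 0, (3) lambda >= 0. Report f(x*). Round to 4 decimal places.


Step 1: Try lambda = 0 (constraint inactive).
x_unc = 6/(2*9) = 0.3333
Check: 8*0.3333 = 2.6664 < 9 -- violated!
Step 2: Constraint must be active: 8*x = 9
x* = 9/8 = 1.125
lambda = (2*9*1.125 - 6)/8 = 1.7813
Step 3: Compute optimal value.
f(x*) = 9*1.125^2 - 6*1.125 = 4.6406


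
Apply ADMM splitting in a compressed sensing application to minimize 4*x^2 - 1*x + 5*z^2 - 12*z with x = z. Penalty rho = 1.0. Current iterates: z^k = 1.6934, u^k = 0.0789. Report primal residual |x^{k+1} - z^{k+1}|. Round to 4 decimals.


ADMM iteration with rho = 1.0, z^k = 1.6934, u^k = 0.0789
Step 1: x-update.
Minimize 4*x^2 - 1*x + (1.0/2)*(x - 1.6934 + 0.0789)^2
FOC: (2*4 + 1.0)*x = 1 + 1.0*(1.6934 - 0.0789)
x^{k+1} = 0.2905
Step 2: z-update.
Minimize 5*z^2 - 12*z + (1.0/2)*(0.2905 - z + 0.0789)^2
FOC: (2*5 + 1.0)*z = 12 + 1.0*(0.2905 + 0.0789)
z^{k+1} = 1.1245
Step 3: u-update.
u^{k+1} = 0.0789 + 0.2905 - 1.1245 = -0.7551
Step 4: Primal residual = |0.2905 - 1.1245| = 0.834


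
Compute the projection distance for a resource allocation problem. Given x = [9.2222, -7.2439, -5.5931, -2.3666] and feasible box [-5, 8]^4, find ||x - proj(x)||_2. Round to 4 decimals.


Project each component onto [-5, 8].
clip(9.2222) = 8.0, clip(-7.2439) = -5.0, clip(-5.5931) = -5.0, clip(-2.3666) = -2.3666
Projection = [8.0, -5.0, -5.0, -2.3666]
Squared diffs: [1.4938, 5.0351, 0.3518, 0.0]
Distance = sqrt(6.8807) = 2.6231


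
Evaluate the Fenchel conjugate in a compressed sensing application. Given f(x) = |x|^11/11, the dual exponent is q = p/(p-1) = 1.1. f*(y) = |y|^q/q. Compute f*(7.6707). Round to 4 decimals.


The conjugate exponent q satisfies 1/p + 1/q = 1.
p = 11, so q = 11/(11 - 1) = 1.1
|y|^q = 7.6707^1.1 = 9.4041
f*(7.6707) = 9.4041 / 1.1 = 8.5492


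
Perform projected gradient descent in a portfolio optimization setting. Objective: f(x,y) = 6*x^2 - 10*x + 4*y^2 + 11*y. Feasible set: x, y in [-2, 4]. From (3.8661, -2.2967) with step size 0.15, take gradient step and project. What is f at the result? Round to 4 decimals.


Step 1: Compute gradient at (3.8661, -2.2967).
grad_x = 2*6*3.8661 - 10 = 36.3932
grad_y = 2*4*-2.2967 + 11 = -7.3736
Step 2: Gradient step.
x_raw = 3.8661 - 0.15*36.3932 = -1.5929
y_raw = -2.2967 - 0.15*-7.3736 = -1.1907
Step 3: Project onto [-2, 4].
x_proj = clip(-1.5929) = -1.5929
y_proj = clip(-1.1907) = -1.1907
Step 4: Evaluate f.
f(-1.5929, -1.1907) = 23.7258
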